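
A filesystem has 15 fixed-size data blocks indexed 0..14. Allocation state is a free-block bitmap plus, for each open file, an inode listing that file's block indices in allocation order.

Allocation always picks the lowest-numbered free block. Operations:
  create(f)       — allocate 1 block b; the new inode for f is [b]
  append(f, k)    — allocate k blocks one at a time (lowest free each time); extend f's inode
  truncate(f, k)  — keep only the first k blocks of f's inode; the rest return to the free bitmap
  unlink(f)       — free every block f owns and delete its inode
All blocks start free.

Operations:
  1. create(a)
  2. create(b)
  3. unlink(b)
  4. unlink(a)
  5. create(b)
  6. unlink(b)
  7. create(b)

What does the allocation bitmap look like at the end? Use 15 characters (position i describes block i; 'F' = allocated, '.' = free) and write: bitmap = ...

bitmap = F..............

[1] create(a) — a=0 (map F..............)
[2] create(b) — a=0 b=1 (map FF.............)
[3] unlink(b) — a=0 (map F..............)
[4] unlink(a) —  (map ...............)
[5] create(b) — b=0 (map F..............)
[6] unlink(b) —  (map ...............)
[7] create(b) — b=0 (map F..............)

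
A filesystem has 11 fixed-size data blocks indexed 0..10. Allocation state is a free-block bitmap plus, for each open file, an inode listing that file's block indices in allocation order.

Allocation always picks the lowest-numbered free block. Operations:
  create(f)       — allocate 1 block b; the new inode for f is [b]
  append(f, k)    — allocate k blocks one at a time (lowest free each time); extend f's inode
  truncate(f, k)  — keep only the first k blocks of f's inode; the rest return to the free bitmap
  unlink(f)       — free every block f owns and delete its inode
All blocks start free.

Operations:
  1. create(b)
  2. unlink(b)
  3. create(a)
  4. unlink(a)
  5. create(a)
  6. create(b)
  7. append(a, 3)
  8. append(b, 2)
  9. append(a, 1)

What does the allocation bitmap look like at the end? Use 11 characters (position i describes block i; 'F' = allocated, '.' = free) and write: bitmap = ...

bitmap = FFFFFFFF...

create(b): bitmap=F.......... | b=[0]
unlink(b): bitmap=........... | 
create(a): bitmap=F.......... | a=[0]
unlink(a): bitmap=........... | 
create(a): bitmap=F.......... | a=[0]
create(b): bitmap=FF......... | a=[0] b=[1]
append(a, 3): bitmap=FFFFF...... | a=[0, 2, 3, 4] b=[1]
append(b, 2): bitmap=FFFFFFF.... | a=[0, 2, 3, 4] b=[1, 5, 6]
append(a, 1): bitmap=FFFFFFFF... | a=[0, 2, 3, 4, 7] b=[1, 5, 6]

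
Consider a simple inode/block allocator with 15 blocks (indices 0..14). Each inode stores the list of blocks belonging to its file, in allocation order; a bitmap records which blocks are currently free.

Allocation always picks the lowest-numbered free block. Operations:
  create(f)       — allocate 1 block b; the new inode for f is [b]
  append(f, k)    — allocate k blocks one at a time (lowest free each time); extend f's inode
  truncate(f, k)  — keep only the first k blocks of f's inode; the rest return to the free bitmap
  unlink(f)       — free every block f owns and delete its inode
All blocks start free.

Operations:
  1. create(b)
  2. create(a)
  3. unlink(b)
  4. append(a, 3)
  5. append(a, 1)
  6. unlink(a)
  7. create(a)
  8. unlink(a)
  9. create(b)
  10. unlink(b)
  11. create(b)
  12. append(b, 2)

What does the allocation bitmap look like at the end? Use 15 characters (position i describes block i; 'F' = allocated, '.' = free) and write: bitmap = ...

after create(b) → b:[0]  free=[F..............]
after create(a) → a:[1], b:[0]  free=[FF.............]
after unlink(b) → a:[1]  free=[.F.............]
after append(a, 3) → a:[1, 0, 2, 3]  free=[FFFF...........]
after append(a, 1) → a:[1, 0, 2, 3, 4]  free=[FFFFF..........]
after unlink(a) →   free=[...............]
after create(a) → a:[0]  free=[F..............]
after unlink(a) →   free=[...............]
after create(b) → b:[0]  free=[F..............]
after unlink(b) →   free=[...............]
after create(b) → b:[0]  free=[F..............]
after append(b, 2) → b:[0, 1, 2]  free=[FFF............]

bitmap = FFF............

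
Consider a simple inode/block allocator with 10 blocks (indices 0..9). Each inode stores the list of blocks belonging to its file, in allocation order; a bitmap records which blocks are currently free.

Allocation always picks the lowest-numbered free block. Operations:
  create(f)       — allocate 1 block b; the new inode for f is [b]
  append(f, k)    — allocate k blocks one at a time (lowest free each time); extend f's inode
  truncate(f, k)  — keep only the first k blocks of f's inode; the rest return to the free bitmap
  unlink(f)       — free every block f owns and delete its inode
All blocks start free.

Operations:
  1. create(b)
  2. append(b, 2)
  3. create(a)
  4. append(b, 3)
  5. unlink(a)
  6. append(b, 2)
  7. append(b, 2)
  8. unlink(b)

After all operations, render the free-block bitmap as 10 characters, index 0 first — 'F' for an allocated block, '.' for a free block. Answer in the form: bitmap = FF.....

bitmap = ..........

[1] create(b) — b=0 (map F.........)
[2] append(b, 2) — b=0,1,2 (map FFF.......)
[3] create(a) — a=3 b=0,1,2 (map FFFF......)
[4] append(b, 3) — a=3 b=0,1,2,4,5,6 (map FFFFFFF...)
[5] unlink(a) — b=0,1,2,4,5,6 (map FFF.FFF...)
[6] append(b, 2) — b=0,1,2,4,5,6,3,7 (map FFFFFFFF..)
[7] append(b, 2) — b=0,1,2,4,5,6,3,7,8,9 (map FFFFFFFFFF)
[8] unlink(b) —  (map ..........)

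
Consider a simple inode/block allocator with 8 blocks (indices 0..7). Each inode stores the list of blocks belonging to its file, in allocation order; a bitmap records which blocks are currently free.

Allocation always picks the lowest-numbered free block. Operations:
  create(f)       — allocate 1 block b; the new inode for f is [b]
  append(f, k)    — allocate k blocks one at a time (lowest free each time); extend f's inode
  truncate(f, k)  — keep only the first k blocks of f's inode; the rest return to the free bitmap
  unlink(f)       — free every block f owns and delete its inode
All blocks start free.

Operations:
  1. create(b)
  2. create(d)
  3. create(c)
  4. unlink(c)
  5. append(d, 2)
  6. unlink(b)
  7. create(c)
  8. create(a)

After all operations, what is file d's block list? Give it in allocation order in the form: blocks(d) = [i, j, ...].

  1. create(b)  ⇒  F.......  {b→[0]}
  2. create(d)  ⇒  FF......  {b→[0]; d→[1]}
  3. create(c)  ⇒  FFF.....  {b→[0]; c→[2]; d→[1]}
  4. unlink(c)  ⇒  FF......  {b→[0]; d→[1]}
  5. append(d, 2)  ⇒  FFFF....  {b→[0]; d→[1, 2, 3]}
  6. unlink(b)  ⇒  .FFF....  {d→[1, 2, 3]}
  7. create(c)  ⇒  FFFF....  {c→[0]; d→[1, 2, 3]}
  8. create(a)  ⇒  FFFFF...  {a→[4]; c→[0]; d→[1, 2, 3]}

blocks(d) = [1, 2, 3]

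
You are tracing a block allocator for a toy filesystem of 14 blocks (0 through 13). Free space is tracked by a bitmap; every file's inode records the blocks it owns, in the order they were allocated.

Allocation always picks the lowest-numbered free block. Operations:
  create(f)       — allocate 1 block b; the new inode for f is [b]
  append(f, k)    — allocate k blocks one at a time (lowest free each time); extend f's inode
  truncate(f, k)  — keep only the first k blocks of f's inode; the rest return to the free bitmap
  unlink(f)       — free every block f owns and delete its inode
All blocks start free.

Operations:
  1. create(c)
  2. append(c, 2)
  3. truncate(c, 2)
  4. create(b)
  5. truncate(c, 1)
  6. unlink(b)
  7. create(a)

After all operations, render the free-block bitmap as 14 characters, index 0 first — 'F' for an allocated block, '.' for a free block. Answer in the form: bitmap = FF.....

[1] create(c) — c=0 (map F.............)
[2] append(c, 2) — c=0,1,2 (map FFF...........)
[3] truncate(c, 2) — c=0,1 (map FF............)
[4] create(b) — b=2 c=0,1 (map FFF...........)
[5] truncate(c, 1) — b=2 c=0 (map F.F...........)
[6] unlink(b) — c=0 (map F.............)
[7] create(a) — a=1 c=0 (map FF............)

bitmap = FF............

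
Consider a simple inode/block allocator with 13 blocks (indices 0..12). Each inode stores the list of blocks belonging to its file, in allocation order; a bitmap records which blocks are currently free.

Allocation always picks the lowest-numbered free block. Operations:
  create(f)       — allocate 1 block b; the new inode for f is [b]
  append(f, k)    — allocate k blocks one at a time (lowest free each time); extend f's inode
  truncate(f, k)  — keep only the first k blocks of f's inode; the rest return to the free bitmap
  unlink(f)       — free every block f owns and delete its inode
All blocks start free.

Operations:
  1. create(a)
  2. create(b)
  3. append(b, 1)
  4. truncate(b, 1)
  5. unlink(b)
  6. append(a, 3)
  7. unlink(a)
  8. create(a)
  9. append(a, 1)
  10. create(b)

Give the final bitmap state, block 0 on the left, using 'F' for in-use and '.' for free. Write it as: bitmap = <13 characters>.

  1. create(a)  ⇒  F............  {a→[0]}
  2. create(b)  ⇒  FF...........  {a→[0]; b→[1]}
  3. append(b, 1)  ⇒  FFF..........  {a→[0]; b→[1, 2]}
  4. truncate(b, 1)  ⇒  FF...........  {a→[0]; b→[1]}
  5. unlink(b)  ⇒  F............  {a→[0]}
  6. append(a, 3)  ⇒  FFFF.........  {a→[0, 1, 2, 3]}
  7. unlink(a)  ⇒  .............  {}
  8. create(a)  ⇒  F............  {a→[0]}
  9. append(a, 1)  ⇒  FF...........  {a→[0, 1]}
  10. create(b)  ⇒  FFF..........  {a→[0, 1]; b→[2]}

bitmap = FFF..........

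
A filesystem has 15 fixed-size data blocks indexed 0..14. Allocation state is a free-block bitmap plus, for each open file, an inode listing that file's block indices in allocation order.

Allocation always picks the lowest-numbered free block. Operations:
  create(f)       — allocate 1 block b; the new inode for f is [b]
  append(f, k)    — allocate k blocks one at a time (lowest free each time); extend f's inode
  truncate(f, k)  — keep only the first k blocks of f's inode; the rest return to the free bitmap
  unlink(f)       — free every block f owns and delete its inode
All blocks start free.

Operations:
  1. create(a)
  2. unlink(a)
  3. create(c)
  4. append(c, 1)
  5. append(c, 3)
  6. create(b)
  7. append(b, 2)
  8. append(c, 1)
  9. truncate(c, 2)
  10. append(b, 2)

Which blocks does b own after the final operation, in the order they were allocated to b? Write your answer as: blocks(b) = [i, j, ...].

create(a): bitmap=F.............. | a=[0]
unlink(a): bitmap=............... | 
create(c): bitmap=F.............. | c=[0]
append(c, 1): bitmap=FF............. | c=[0, 1]
append(c, 3): bitmap=FFFFF.......... | c=[0, 1, 2, 3, 4]
create(b): bitmap=FFFFFF......... | b=[5] c=[0, 1, 2, 3, 4]
append(b, 2): bitmap=FFFFFFFF....... | b=[5, 6, 7] c=[0, 1, 2, 3, 4]
append(c, 1): bitmap=FFFFFFFFF...... | b=[5, 6, 7] c=[0, 1, 2, 3, 4, 8]
truncate(c, 2): bitmap=FF...FFF....... | b=[5, 6, 7] c=[0, 1]
append(b, 2): bitmap=FFFF.FFF....... | b=[5, 6, 7, 2, 3] c=[0, 1]

blocks(b) = [5, 6, 7, 2, 3]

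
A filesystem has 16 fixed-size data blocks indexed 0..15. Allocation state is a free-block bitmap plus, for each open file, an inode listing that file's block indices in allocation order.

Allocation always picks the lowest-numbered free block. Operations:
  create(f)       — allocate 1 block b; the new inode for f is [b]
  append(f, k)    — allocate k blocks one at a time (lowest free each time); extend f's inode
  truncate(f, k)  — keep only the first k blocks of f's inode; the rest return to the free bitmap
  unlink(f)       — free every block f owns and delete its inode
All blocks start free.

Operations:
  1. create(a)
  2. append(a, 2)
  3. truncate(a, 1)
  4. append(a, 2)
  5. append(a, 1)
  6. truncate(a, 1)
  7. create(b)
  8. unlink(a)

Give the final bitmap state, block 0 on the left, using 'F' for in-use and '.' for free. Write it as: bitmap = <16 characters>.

  1. create(a)  ⇒  F...............  {a→[0]}
  2. append(a, 2)  ⇒  FFF.............  {a→[0, 1, 2]}
  3. truncate(a, 1)  ⇒  F...............  {a→[0]}
  4. append(a, 2)  ⇒  FFF.............  {a→[0, 1, 2]}
  5. append(a, 1)  ⇒  FFFF............  {a→[0, 1, 2, 3]}
  6. truncate(a, 1)  ⇒  F...............  {a→[0]}
  7. create(b)  ⇒  FF..............  {a→[0]; b→[1]}
  8. unlink(a)  ⇒  .F..............  {b→[1]}

bitmap = .F..............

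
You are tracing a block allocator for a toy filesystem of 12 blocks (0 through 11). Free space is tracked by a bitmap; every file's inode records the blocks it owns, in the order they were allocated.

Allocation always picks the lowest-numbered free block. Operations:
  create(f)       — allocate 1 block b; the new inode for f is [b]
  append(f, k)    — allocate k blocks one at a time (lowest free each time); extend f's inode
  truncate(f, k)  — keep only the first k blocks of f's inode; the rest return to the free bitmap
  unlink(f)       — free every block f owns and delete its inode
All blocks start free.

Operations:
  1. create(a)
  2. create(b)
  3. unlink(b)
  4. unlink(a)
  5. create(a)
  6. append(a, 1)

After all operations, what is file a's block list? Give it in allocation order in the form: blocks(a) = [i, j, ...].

create(a): bitmap=F........... | a=[0]
create(b): bitmap=FF.......... | a=[0] b=[1]
unlink(b): bitmap=F........... | a=[0]
unlink(a): bitmap=............ | 
create(a): bitmap=F........... | a=[0]
append(a, 1): bitmap=FF.......... | a=[0, 1]

blocks(a) = [0, 1]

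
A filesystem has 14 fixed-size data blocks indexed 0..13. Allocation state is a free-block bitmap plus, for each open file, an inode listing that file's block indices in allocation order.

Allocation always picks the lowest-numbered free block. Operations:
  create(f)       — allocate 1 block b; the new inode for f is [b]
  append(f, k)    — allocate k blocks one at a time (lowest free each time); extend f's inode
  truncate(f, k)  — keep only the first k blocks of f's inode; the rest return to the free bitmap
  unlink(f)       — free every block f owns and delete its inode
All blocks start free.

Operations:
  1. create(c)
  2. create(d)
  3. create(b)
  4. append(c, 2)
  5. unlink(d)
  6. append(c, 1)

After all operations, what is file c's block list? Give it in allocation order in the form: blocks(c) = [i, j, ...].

create(c): bitmap=F............. | c=[0]
create(d): bitmap=FF............ | c=[0] d=[1]
create(b): bitmap=FFF........... | b=[2] c=[0] d=[1]
append(c, 2): bitmap=FFFFF......... | b=[2] c=[0, 3, 4] d=[1]
unlink(d): bitmap=F.FFF......... | b=[2] c=[0, 3, 4]
append(c, 1): bitmap=FFFFF......... | b=[2] c=[0, 3, 4, 1]

blocks(c) = [0, 3, 4, 1]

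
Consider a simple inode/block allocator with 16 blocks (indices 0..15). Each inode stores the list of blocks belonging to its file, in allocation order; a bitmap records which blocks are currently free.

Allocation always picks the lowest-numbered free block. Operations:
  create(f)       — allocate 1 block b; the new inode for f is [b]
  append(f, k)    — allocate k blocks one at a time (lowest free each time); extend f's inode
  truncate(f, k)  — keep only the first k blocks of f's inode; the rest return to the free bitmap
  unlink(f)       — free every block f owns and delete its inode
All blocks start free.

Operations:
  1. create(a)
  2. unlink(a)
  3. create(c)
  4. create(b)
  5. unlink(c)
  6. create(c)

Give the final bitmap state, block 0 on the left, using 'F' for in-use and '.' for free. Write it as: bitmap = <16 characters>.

[1] create(a) — a=0 (map F...............)
[2] unlink(a) —  (map ................)
[3] create(c) — c=0 (map F...............)
[4] create(b) — b=1 c=0 (map FF..............)
[5] unlink(c) — b=1 (map .F..............)
[6] create(c) — b=1 c=0 (map FF..............)

bitmap = FF..............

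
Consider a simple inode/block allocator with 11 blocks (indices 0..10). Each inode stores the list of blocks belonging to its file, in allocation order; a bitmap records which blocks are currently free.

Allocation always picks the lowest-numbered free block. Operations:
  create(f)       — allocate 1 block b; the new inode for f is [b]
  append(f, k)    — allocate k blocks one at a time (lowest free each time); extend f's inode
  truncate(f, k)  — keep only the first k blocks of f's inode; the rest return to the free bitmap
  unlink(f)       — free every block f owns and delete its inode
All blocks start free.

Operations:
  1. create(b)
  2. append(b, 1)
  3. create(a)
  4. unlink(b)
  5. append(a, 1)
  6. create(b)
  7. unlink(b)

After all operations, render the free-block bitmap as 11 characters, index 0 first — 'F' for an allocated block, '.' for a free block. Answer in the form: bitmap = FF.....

bitmap = F.F........

  1. create(b)  ⇒  F..........  {b→[0]}
  2. append(b, 1)  ⇒  FF.........  {b→[0, 1]}
  3. create(a)  ⇒  FFF........  {a→[2]; b→[0, 1]}
  4. unlink(b)  ⇒  ..F........  {a→[2]}
  5. append(a, 1)  ⇒  F.F........  {a→[2, 0]}
  6. create(b)  ⇒  FFF........  {a→[2, 0]; b→[1]}
  7. unlink(b)  ⇒  F.F........  {a→[2, 0]}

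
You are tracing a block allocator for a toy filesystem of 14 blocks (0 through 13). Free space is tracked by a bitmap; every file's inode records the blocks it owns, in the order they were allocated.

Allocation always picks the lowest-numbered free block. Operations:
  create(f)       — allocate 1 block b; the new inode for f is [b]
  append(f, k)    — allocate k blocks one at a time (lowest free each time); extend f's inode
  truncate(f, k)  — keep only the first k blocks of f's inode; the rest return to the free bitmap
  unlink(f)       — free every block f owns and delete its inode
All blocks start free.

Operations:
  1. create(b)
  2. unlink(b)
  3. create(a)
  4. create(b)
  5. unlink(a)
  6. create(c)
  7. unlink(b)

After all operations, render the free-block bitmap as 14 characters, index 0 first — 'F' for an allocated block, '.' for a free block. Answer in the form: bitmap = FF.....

bitmap = F.............

after create(b) → b:[0]  free=[F.............]
after unlink(b) →   free=[..............]
after create(a) → a:[0]  free=[F.............]
after create(b) → a:[0], b:[1]  free=[FF............]
after unlink(a) → b:[1]  free=[.F............]
after create(c) → b:[1], c:[0]  free=[FF............]
after unlink(b) → c:[0]  free=[F.............]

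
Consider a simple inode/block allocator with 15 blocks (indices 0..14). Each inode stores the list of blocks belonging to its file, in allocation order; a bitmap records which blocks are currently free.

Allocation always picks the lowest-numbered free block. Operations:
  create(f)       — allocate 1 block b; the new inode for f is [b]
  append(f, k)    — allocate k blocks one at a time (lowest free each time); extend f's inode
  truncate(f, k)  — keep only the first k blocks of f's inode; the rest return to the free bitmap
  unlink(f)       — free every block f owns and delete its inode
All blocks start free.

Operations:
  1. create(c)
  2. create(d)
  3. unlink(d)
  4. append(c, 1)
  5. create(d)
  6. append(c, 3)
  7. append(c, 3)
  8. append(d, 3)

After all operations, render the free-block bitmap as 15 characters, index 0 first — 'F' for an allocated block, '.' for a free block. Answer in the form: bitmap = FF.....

bitmap = FFFFFFFFFFFF...

  1. create(c)  ⇒  F..............  {c→[0]}
  2. create(d)  ⇒  FF.............  {c→[0]; d→[1]}
  3. unlink(d)  ⇒  F..............  {c→[0]}
  4. append(c, 1)  ⇒  FF.............  {c→[0, 1]}
  5. create(d)  ⇒  FFF............  {c→[0, 1]; d→[2]}
  6. append(c, 3)  ⇒  FFFFFF.........  {c→[0, 1, 3, 4, 5]; d→[2]}
  7. append(c, 3)  ⇒  FFFFFFFFF......  {c→[0, 1, 3, 4, 5, 6, 7, 8]; d→[2]}
  8. append(d, 3)  ⇒  FFFFFFFFFFFF...  {c→[0, 1, 3, 4, 5, 6, 7, 8]; d→[2, 9, 10, 11]}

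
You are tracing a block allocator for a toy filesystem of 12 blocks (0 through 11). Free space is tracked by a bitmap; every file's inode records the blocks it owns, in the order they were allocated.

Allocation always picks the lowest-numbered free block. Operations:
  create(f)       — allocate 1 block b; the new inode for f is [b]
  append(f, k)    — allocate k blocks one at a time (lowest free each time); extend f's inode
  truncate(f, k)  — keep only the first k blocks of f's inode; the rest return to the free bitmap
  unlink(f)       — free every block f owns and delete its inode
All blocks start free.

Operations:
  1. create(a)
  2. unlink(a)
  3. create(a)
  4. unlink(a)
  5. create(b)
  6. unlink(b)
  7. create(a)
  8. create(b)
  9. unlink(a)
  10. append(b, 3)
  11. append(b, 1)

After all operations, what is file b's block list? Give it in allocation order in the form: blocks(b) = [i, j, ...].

blocks(b) = [1, 0, 2, 3, 4]

after create(a) → a:[0]  free=[F...........]
after unlink(a) →   free=[............]
after create(a) → a:[0]  free=[F...........]
after unlink(a) →   free=[............]
after create(b) → b:[0]  free=[F...........]
after unlink(b) →   free=[............]
after create(a) → a:[0]  free=[F...........]
after create(b) → a:[0], b:[1]  free=[FF..........]
after unlink(a) → b:[1]  free=[.F..........]
after append(b, 3) → b:[1, 0, 2, 3]  free=[FFFF........]
after append(b, 1) → b:[1, 0, 2, 3, 4]  free=[FFFFF.......]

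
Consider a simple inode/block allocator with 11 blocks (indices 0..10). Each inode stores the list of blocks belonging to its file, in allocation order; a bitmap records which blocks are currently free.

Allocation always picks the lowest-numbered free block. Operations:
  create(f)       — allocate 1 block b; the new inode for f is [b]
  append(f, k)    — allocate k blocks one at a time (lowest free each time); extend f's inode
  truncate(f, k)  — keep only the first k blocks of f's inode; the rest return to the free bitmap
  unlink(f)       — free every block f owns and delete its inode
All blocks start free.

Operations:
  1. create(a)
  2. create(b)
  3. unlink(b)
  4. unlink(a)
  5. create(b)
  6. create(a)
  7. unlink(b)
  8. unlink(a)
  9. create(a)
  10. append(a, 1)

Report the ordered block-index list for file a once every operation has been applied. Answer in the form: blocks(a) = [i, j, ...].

blocks(a) = [0, 1]

create(a): bitmap=F.......... | a=[0]
create(b): bitmap=FF......... | a=[0] b=[1]
unlink(b): bitmap=F.......... | a=[0]
unlink(a): bitmap=........... | 
create(b): bitmap=F.......... | b=[0]
create(a): bitmap=FF......... | a=[1] b=[0]
unlink(b): bitmap=.F......... | a=[1]
unlink(a): bitmap=........... | 
create(a): bitmap=F.......... | a=[0]
append(a, 1): bitmap=FF......... | a=[0, 1]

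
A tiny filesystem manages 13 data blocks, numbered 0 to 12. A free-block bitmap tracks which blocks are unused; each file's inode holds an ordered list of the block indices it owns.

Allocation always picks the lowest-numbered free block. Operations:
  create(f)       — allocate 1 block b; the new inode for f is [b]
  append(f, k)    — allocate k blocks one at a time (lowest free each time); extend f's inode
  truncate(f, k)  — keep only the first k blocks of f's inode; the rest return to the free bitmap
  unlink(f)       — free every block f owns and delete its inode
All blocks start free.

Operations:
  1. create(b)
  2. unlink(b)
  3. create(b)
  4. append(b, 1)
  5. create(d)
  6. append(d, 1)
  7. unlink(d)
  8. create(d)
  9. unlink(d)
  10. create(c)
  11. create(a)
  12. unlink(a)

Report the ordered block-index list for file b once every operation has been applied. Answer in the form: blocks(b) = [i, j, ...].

blocks(b) = [0, 1]

  1. create(b)  ⇒  F............  {b→[0]}
  2. unlink(b)  ⇒  .............  {}
  3. create(b)  ⇒  F............  {b→[0]}
  4. append(b, 1)  ⇒  FF...........  {b→[0, 1]}
  5. create(d)  ⇒  FFF..........  {b→[0, 1]; d→[2]}
  6. append(d, 1)  ⇒  FFFF.........  {b→[0, 1]; d→[2, 3]}
  7. unlink(d)  ⇒  FF...........  {b→[0, 1]}
  8. create(d)  ⇒  FFF..........  {b→[0, 1]; d→[2]}
  9. unlink(d)  ⇒  FF...........  {b→[0, 1]}
  10. create(c)  ⇒  FFF..........  {b→[0, 1]; c→[2]}
  11. create(a)  ⇒  FFFF.........  {a→[3]; b→[0, 1]; c→[2]}
  12. unlink(a)  ⇒  FFF..........  {b→[0, 1]; c→[2]}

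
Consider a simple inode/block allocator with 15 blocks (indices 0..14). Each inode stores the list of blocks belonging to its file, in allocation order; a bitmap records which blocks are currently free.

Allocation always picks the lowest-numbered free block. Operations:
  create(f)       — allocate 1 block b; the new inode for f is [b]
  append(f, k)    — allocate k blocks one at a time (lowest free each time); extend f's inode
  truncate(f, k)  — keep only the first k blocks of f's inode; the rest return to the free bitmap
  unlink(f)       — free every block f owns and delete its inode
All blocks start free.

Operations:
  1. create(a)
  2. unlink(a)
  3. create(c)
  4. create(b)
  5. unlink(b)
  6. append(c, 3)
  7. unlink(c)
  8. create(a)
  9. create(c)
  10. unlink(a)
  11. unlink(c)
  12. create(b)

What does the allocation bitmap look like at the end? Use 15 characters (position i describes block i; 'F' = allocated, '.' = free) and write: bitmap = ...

bitmap = F..............

after create(a) → a:[0]  free=[F..............]
after unlink(a) →   free=[...............]
after create(c) → c:[0]  free=[F..............]
after create(b) → b:[1], c:[0]  free=[FF.............]
after unlink(b) → c:[0]  free=[F..............]
after append(c, 3) → c:[0, 1, 2, 3]  free=[FFFF...........]
after unlink(c) →   free=[...............]
after create(a) → a:[0]  free=[F..............]
after create(c) → a:[0], c:[1]  free=[FF.............]
after unlink(a) → c:[1]  free=[.F.............]
after unlink(c) →   free=[...............]
after create(b) → b:[0]  free=[F..............]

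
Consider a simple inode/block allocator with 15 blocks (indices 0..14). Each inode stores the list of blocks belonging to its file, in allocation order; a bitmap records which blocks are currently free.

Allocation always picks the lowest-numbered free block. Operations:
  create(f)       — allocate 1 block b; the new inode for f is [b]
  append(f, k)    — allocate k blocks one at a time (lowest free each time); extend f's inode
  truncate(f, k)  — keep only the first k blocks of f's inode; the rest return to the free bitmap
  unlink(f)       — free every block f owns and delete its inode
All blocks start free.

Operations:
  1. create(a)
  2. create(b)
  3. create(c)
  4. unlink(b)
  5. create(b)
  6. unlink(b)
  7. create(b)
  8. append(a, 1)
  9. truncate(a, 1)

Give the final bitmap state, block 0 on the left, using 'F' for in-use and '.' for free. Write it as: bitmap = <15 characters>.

bitmap = FFF............

create(a): bitmap=F.............. | a=[0]
create(b): bitmap=FF............. | a=[0] b=[1]
create(c): bitmap=FFF............ | a=[0] b=[1] c=[2]
unlink(b): bitmap=F.F............ | a=[0] c=[2]
create(b): bitmap=FFF............ | a=[0] b=[1] c=[2]
unlink(b): bitmap=F.F............ | a=[0] c=[2]
create(b): bitmap=FFF............ | a=[0] b=[1] c=[2]
append(a, 1): bitmap=FFFF........... | a=[0, 3] b=[1] c=[2]
truncate(a, 1): bitmap=FFF............ | a=[0] b=[1] c=[2]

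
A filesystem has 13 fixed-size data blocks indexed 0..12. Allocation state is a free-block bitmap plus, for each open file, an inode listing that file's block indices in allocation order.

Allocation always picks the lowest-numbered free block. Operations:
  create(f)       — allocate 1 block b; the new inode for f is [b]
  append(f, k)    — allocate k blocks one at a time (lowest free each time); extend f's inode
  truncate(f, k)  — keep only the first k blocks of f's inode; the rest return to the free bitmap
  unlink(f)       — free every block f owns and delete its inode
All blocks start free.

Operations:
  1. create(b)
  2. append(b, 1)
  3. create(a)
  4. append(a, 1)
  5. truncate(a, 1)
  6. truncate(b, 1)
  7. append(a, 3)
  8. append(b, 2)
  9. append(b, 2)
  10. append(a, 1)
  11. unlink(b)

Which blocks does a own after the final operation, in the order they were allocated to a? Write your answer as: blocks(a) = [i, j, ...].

after create(b) → b:[0]  free=[F............]
after append(b, 1) → b:[0, 1]  free=[FF...........]
after create(a) → a:[2], b:[0, 1]  free=[FFF..........]
after append(a, 1) → a:[2, 3], b:[0, 1]  free=[FFFF.........]
after truncate(a, 1) → a:[2], b:[0, 1]  free=[FFF..........]
after truncate(b, 1) → a:[2], b:[0]  free=[F.F..........]
after append(a, 3) → a:[2, 1, 3, 4], b:[0]  free=[FFFFF........]
after append(b, 2) → a:[2, 1, 3, 4], b:[0, 5, 6]  free=[FFFFFFF......]
after append(b, 2) → a:[2, 1, 3, 4], b:[0, 5, 6, 7, 8]  free=[FFFFFFFFF....]
after append(a, 1) → a:[2, 1, 3, 4, 9], b:[0, 5, 6, 7, 8]  free=[FFFFFFFFFF...]
after unlink(b) → a:[2, 1, 3, 4, 9]  free=[.FFFF....F...]

blocks(a) = [2, 1, 3, 4, 9]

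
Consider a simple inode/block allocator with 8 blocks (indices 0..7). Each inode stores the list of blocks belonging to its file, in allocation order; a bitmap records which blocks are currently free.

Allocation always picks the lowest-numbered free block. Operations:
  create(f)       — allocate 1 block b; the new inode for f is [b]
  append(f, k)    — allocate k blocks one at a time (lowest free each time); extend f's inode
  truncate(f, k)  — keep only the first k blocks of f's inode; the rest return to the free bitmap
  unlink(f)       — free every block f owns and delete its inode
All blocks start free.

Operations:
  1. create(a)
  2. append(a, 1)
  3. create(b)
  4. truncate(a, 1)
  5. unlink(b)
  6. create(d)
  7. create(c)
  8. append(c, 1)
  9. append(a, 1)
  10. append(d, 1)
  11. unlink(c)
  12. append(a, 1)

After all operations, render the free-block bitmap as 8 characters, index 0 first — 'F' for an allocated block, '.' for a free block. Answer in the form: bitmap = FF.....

after create(a) → a:[0]  free=[F.......]
after append(a, 1) → a:[0, 1]  free=[FF......]
after create(b) → a:[0, 1], b:[2]  free=[FFF.....]
after truncate(a, 1) → a:[0], b:[2]  free=[F.F.....]
after unlink(b) → a:[0]  free=[F.......]
after create(d) → a:[0], d:[1]  free=[FF......]
after create(c) → a:[0], c:[2], d:[1]  free=[FFF.....]
after append(c, 1) → a:[0], c:[2, 3], d:[1]  free=[FFFF....]
after append(a, 1) → a:[0, 4], c:[2, 3], d:[1]  free=[FFFFF...]
after append(d, 1) → a:[0, 4], c:[2, 3], d:[1, 5]  free=[FFFFFF..]
after unlink(c) → a:[0, 4], d:[1, 5]  free=[FF..FF..]
after append(a, 1) → a:[0, 4, 2], d:[1, 5]  free=[FFF.FF..]

bitmap = FFF.FF..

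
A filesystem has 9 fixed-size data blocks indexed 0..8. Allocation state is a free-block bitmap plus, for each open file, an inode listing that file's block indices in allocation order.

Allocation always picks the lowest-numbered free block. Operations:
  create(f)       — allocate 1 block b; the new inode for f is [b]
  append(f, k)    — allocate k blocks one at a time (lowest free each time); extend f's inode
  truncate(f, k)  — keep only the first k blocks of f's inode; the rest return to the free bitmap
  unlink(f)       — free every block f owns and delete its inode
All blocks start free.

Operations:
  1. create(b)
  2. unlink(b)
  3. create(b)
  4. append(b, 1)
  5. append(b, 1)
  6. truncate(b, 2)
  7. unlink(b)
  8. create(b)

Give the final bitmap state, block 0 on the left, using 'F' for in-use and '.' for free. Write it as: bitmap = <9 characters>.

create(b): bitmap=F........ | b=[0]
unlink(b): bitmap=......... | 
create(b): bitmap=F........ | b=[0]
append(b, 1): bitmap=FF....... | b=[0, 1]
append(b, 1): bitmap=FFF...... | b=[0, 1, 2]
truncate(b, 2): bitmap=FF....... | b=[0, 1]
unlink(b): bitmap=......... | 
create(b): bitmap=F........ | b=[0]

bitmap = F........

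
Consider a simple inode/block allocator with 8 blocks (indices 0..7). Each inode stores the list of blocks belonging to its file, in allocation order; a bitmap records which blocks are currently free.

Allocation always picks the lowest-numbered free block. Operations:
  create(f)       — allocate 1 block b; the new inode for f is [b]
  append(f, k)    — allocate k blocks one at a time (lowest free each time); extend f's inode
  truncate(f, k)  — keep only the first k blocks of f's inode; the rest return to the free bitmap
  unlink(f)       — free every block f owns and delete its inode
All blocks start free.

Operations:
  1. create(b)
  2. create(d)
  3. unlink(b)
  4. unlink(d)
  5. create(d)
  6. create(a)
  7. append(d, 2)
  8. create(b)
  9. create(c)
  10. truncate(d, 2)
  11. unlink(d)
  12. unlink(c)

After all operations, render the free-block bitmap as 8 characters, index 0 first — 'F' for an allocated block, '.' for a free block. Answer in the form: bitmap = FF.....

[1] create(b) — b=0 (map F.......)
[2] create(d) — b=0 d=1 (map FF......)
[3] unlink(b) — d=1 (map .F......)
[4] unlink(d) —  (map ........)
[5] create(d) — d=0 (map F.......)
[6] create(a) — a=1 d=0 (map FF......)
[7] append(d, 2) — a=1 d=0,2,3 (map FFFF....)
[8] create(b) — a=1 b=4 d=0,2,3 (map FFFFF...)
[9] create(c) — a=1 b=4 c=5 d=0,2,3 (map FFFFFF..)
[10] truncate(d, 2) — a=1 b=4 c=5 d=0,2 (map FFF.FF..)
[11] unlink(d) — a=1 b=4 c=5 (map .F..FF..)
[12] unlink(c) — a=1 b=4 (map .F..F...)

bitmap = .F..F...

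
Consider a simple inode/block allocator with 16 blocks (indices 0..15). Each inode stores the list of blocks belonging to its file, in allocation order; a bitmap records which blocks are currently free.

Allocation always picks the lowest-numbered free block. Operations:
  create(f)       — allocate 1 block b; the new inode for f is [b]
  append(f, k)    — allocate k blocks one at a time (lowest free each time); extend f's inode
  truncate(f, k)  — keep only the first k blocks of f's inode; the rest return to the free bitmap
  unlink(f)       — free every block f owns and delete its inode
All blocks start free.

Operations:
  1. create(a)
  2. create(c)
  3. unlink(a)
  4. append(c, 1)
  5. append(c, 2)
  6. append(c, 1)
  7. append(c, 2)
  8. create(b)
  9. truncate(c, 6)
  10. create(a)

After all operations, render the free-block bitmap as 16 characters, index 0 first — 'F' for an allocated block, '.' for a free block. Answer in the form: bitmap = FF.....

  1. create(a)  ⇒  F...............  {a→[0]}
  2. create(c)  ⇒  FF..............  {a→[0]; c→[1]}
  3. unlink(a)  ⇒  .F..............  {c→[1]}
  4. append(c, 1)  ⇒  FF..............  {c→[1, 0]}
  5. append(c, 2)  ⇒  FFFF............  {c→[1, 0, 2, 3]}
  6. append(c, 1)  ⇒  FFFFF...........  {c→[1, 0, 2, 3, 4]}
  7. append(c, 2)  ⇒  FFFFFFF.........  {c→[1, 0, 2, 3, 4, 5, 6]}
  8. create(b)  ⇒  FFFFFFFF........  {b→[7]; c→[1, 0, 2, 3, 4, 5, 6]}
  9. truncate(c, 6)  ⇒  FFFFFF.F........  {b→[7]; c→[1, 0, 2, 3, 4, 5]}
  10. create(a)  ⇒  FFFFFFFF........  {a→[6]; b→[7]; c→[1, 0, 2, 3, 4, 5]}

bitmap = FFFFFFFF........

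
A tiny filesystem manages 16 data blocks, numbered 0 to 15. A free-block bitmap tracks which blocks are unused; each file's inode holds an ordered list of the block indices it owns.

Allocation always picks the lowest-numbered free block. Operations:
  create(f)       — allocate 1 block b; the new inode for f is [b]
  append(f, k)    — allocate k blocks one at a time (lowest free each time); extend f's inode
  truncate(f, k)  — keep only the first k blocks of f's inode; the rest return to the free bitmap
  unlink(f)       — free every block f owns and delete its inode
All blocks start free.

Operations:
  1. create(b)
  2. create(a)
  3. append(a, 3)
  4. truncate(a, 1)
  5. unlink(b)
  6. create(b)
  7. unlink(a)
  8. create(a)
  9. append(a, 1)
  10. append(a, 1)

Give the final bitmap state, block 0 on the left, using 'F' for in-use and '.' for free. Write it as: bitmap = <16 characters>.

  1. create(b)  ⇒  F...............  {b→[0]}
  2. create(a)  ⇒  FF..............  {a→[1]; b→[0]}
  3. append(a, 3)  ⇒  FFFFF...........  {a→[1, 2, 3, 4]; b→[0]}
  4. truncate(a, 1)  ⇒  FF..............  {a→[1]; b→[0]}
  5. unlink(b)  ⇒  .F..............  {a→[1]}
  6. create(b)  ⇒  FF..............  {a→[1]; b→[0]}
  7. unlink(a)  ⇒  F...............  {b→[0]}
  8. create(a)  ⇒  FF..............  {a→[1]; b→[0]}
  9. append(a, 1)  ⇒  FFF.............  {a→[1, 2]; b→[0]}
  10. append(a, 1)  ⇒  FFFF............  {a→[1, 2, 3]; b→[0]}

bitmap = FFFF............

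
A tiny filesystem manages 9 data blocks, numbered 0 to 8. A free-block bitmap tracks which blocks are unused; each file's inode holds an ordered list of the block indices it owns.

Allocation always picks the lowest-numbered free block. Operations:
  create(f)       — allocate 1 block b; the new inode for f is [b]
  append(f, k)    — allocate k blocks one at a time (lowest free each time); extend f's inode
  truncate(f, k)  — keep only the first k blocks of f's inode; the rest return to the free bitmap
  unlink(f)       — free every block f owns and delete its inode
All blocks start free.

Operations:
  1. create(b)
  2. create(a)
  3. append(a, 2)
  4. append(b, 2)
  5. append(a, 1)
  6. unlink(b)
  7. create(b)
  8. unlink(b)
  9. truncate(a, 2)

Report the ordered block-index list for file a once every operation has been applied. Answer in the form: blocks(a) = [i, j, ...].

  1. create(b)  ⇒  F........  {b→[0]}
  2. create(a)  ⇒  FF.......  {a→[1]; b→[0]}
  3. append(a, 2)  ⇒  FFFF.....  {a→[1, 2, 3]; b→[0]}
  4. append(b, 2)  ⇒  FFFFFF...  {a→[1, 2, 3]; b→[0, 4, 5]}
  5. append(a, 1)  ⇒  FFFFFFF..  {a→[1, 2, 3, 6]; b→[0, 4, 5]}
  6. unlink(b)  ⇒  .FFF..F..  {a→[1, 2, 3, 6]}
  7. create(b)  ⇒  FFFF..F..  {a→[1, 2, 3, 6]; b→[0]}
  8. unlink(b)  ⇒  .FFF..F..  {a→[1, 2, 3, 6]}
  9. truncate(a, 2)  ⇒  .FF......  {a→[1, 2]}

blocks(a) = [1, 2]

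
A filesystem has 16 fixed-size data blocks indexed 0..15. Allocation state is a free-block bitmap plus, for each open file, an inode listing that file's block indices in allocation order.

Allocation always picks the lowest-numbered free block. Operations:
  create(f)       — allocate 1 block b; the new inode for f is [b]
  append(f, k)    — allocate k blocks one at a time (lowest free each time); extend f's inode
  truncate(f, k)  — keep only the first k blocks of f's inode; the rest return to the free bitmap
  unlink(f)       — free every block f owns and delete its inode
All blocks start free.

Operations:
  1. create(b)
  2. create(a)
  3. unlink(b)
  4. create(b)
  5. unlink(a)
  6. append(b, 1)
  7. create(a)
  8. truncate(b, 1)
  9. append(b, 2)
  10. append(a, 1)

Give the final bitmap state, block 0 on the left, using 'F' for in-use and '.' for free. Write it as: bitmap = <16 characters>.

bitmap = FFFFF...........

create(b): bitmap=F............... | b=[0]
create(a): bitmap=FF.............. | a=[1] b=[0]
unlink(b): bitmap=.F.............. | a=[1]
create(b): bitmap=FF.............. | a=[1] b=[0]
unlink(a): bitmap=F............... | b=[0]
append(b, 1): bitmap=FF.............. | b=[0, 1]
create(a): bitmap=FFF............. | a=[2] b=[0, 1]
truncate(b, 1): bitmap=F.F............. | a=[2] b=[0]
append(b, 2): bitmap=FFFF............ | a=[2] b=[0, 1, 3]
append(a, 1): bitmap=FFFFF........... | a=[2, 4] b=[0, 1, 3]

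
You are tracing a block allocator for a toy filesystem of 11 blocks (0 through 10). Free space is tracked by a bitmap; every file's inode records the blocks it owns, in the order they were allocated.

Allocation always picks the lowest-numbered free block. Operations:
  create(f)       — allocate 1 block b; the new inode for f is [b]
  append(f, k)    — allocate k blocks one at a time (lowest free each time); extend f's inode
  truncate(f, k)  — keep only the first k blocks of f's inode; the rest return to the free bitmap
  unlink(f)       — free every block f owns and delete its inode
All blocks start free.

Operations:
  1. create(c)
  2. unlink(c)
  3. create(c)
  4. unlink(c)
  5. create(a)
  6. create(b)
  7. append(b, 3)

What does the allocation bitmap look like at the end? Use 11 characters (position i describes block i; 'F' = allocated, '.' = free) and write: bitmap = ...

after create(c) → c:[0]  free=[F..........]
after unlink(c) →   free=[...........]
after create(c) → c:[0]  free=[F..........]
after unlink(c) →   free=[...........]
after create(a) → a:[0]  free=[F..........]
after create(b) → a:[0], b:[1]  free=[FF.........]
after append(b, 3) → a:[0], b:[1, 2, 3, 4]  free=[FFFFF......]

bitmap = FFFFF......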